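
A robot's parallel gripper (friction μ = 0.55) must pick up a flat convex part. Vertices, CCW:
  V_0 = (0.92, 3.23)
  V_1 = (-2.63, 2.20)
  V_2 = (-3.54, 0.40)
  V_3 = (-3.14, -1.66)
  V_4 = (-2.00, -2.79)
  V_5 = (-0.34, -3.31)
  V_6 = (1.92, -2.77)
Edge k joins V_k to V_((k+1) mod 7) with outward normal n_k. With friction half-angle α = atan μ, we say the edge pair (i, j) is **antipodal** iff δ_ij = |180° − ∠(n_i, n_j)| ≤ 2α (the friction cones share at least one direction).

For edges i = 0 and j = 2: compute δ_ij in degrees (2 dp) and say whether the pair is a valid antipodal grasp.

α = atan 0.55 = 28.81°;  2α = 57.62°
edge 0: e_0 = (-3.55, -1.03);  n_0 = (-0.2786, +0.9604)
edge 2: e_2 = (+0.40, -2.06);  n_2 = (-0.9817, -0.1906)
∠(n_0, n_2) = 84.81°
δ = |180° − 84.81°| = 95.19°
95.19° > 2α = 57.62°  →  invalid

δ = 95.19°, invalid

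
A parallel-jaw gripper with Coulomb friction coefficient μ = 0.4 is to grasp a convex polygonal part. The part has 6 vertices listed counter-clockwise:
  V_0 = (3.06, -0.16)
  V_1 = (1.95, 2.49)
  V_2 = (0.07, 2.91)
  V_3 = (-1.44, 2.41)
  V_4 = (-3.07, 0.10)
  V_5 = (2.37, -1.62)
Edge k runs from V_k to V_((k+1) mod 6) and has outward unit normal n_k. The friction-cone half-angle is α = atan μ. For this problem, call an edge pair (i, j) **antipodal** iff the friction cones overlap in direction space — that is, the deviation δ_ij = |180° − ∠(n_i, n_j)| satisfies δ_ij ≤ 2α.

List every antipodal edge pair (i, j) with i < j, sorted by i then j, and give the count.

count = 3; pairs: (1,4), (2,4), (3,5)

α = atan 0.4 = 21.80°;  2α = 43.60°
n_0 = (+0.9224, +0.3863)
n_1 = (+0.2180, +0.9759)
n_2 = (-0.3143, +0.9493)
n_3 = (-0.8171, +0.5765)
n_4 = (-0.3015, -0.9535)
n_5 = (+0.9041, -0.4273)
  (0,1): δ = 125.32°  ·
  (0,2): δ = 94.41°  ·
  (0,3): δ = 57.94°  ·
  (0,4): δ = 49.73°  ·
  (0,5): δ = 131.98°  ·
  (1,2): δ = 149.09°  ·
  (1,3): δ = 112.61°  ·
  (1,4): δ = 4.95°  ✓
  (1,5): δ = 77.30°  ·
  (2,3): δ = 143.53°  ·
  (2,4): δ = 35.87°  ✓
  (2,5): δ = 46.38°  ·
  (3,4): δ = 72.34°  ·
  (3,5): δ = 9.91°  ✓
  (4,5): δ = 97.75°  ·
antipodal pairs: 3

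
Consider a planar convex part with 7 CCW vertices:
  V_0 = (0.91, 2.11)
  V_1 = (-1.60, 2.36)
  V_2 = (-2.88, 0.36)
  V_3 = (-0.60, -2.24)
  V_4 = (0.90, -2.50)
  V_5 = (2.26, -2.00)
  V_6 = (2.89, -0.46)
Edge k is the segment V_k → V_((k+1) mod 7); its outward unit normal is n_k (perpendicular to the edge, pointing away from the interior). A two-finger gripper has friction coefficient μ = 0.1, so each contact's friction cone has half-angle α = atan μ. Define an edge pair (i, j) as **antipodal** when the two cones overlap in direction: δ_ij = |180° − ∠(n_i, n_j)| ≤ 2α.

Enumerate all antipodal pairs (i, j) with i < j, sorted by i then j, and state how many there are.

count = 3; pairs: (0,3), (1,5), (2,6)

α = atan 0.1 = 5.71°;  2α = 11.42°
n_0 = (+0.0991, +0.9951)
n_1 = (-0.8423, +0.5391)
n_2 = (-0.7519, -0.6593)
n_3 = (-0.1708, -0.9853)
n_4 = (+0.3451, -0.9386)
n_5 = (+0.9255, -0.3786)
n_6 = (+0.7922, +0.6103)
  (0,1): δ = 116.93°  ·
  (0,2): δ = 43.06°  ·
  (0,3): δ = 4.15°  ✓
  (0,4): δ = 25.87°  ·
  (0,5): δ = 73.44°  ·
  (0,6): δ = 133.30°  ·
  (1,2): δ = 106.13°  ·
  (1,3): δ = 67.21°  ·
  (1,4): δ = 37.19°  ·
  (1,5): δ = 10.37°  ✓
  (1,6): δ = 70.23°  ·
  (2,3): δ = 141.08°  ·
  (2,4): δ = 111.06°  ·
  (2,5): δ = 63.50°  ·
  (2,6): δ = 3.64°  ✓
  (3,4): δ = 149.98°  ·
  (3,5): δ = 102.42°  ·
  (3,6): δ = 42.55°  ·
  (4,5): δ = 132.43°  ·
  (4,6): δ = 72.57°  ·
  (5,6): δ = 120.14°  ·
antipodal pairs: 3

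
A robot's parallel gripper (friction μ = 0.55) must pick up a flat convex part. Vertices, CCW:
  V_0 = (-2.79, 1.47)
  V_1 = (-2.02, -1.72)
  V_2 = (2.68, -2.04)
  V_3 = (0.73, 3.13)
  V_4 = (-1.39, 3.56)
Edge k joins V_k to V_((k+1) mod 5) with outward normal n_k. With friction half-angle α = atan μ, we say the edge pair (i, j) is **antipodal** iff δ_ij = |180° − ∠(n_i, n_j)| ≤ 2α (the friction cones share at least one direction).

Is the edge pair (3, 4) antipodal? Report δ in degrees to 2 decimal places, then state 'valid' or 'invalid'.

α = atan 0.55 = 28.81°;  2α = 57.62°
edge 3: e_3 = (-2.12, +0.43);  n_3 = (+0.1988, +0.9800)
edge 4: e_4 = (-1.40, -2.09);  n_4 = (-0.8308, +0.5565)
∠(n_3, n_4) = 67.65°
δ = |180° − 67.65°| = 112.35°
112.35° > 2α = 57.62°  →  invalid

δ = 112.35°, invalid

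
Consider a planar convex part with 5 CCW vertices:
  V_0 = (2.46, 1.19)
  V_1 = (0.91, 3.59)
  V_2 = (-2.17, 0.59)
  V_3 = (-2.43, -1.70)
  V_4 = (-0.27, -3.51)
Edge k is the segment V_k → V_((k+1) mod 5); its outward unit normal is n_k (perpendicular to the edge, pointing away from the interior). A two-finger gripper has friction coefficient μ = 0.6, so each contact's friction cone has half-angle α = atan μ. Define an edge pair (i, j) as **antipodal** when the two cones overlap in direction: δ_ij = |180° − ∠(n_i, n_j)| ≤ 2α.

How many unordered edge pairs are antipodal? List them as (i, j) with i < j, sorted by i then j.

α = atan 0.6 = 30.96°;  2α = 61.93°
n_0 = (+0.8400, +0.5425)
n_1 = (-0.6977, +0.7163)
n_2 = (-0.9936, +0.1128)
n_3 = (-0.6423, -0.7665)
n_4 = (+0.8647, -0.5023)
  (0,1): δ = 78.61°  ·
  (0,2): δ = 39.33°  ✓
  (0,3): δ = 17.18°  ✓
  (0,4): δ = 116.99°  ·
  (1,2): δ = 140.72°  ·
  (1,3): δ = 84.21°  ·
  (1,4): δ = 15.60°  ✓
  (2,3): δ = 123.48°  ·
  (2,4): δ = 23.67°  ✓
  (3,4): δ = 80.19°  ·
antipodal pairs: 4

count = 4; pairs: (0,2), (0,3), (1,4), (2,4)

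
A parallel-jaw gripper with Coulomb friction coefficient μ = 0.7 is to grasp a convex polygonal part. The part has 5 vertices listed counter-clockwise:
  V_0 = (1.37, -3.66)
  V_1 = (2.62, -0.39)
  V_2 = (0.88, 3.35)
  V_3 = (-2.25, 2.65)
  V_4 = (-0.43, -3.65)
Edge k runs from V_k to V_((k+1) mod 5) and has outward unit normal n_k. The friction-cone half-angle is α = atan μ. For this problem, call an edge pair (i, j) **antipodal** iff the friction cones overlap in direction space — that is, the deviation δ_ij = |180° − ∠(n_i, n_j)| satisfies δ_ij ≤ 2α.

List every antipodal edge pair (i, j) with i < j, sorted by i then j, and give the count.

α = atan 0.7 = 34.99°;  2α = 69.98°
n_0 = (+0.9341, -0.3571)
n_1 = (+0.9067, +0.4218)
n_2 = (-0.2183, +0.9759)
n_3 = (-0.9607, -0.2775)
n_4 = (-0.0056, -1.0000)
  (0,1): δ = 134.13°  ·
  (0,2): δ = 56.47°  ✓
  (0,3): δ = 37.03°  ✓
  (0,4): δ = 110.60°  ·
  (1,2): δ = 102.34°  ·
  (1,3): δ = 8.84°  ✓
  (1,4): δ = 64.73°  ✓
  (2,3): δ = 86.49°  ·
  (2,4): δ = 12.92°  ✓
  (3,4): δ = 106.43°  ·
antipodal pairs: 5

count = 5; pairs: (0,2), (0,3), (1,3), (1,4), (2,4)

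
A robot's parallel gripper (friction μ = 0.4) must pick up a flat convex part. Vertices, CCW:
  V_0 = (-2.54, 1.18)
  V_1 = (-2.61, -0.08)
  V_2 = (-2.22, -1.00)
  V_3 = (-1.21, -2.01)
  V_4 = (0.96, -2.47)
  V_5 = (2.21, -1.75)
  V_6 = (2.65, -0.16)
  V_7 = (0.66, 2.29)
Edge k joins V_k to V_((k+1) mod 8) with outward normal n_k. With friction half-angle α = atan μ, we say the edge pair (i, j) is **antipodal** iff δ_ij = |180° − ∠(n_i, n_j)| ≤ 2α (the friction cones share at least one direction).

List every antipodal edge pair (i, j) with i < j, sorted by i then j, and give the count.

α = atan 0.4 = 21.80°;  2α = 43.60°
n_0 = (-0.9985, +0.0555)
n_1 = (-0.9207, -0.3903)
n_2 = (-0.7071, -0.7071)
n_3 = (-0.2074, -0.9783)
n_4 = (+0.4991, -0.8665)
n_5 = (+0.9638, -0.2667)
n_6 = (+0.7762, +0.6305)
n_7 = (-0.3277, +0.9448)
  (0,1): δ = 153.85°  ·
  (0,2): δ = 131.82°  ·
  (0,3): δ = 98.79°  ·
  (0,4): δ = 56.88°  ·
  (0,5): δ = 12.29°  ✓
  (0,6): δ = 42.26°  ✓
  (0,7): δ = 112.31°  ·
  (1,2): δ = 157.97°  ·
  (1,3): δ = 124.94°  ·
  (1,4): δ = 83.03°  ·
  (1,5): δ = 38.44°  ✓
  (1,6): δ = 16.11°  ✓
  (1,7): δ = 86.16°  ·
  (2,3): δ = 146.97°  ·
  (2,4): δ = 105.06°  ·
  (2,5): δ = 60.47°  ·
  (2,6): δ = 5.91°  ✓
  (2,7): δ = 64.13°  ·
  (3,4): δ = 138.09°  ·
  (3,5): δ = 93.50°  ·
  (3,6): δ = 38.95°  ✓
  (3,7): δ = 31.10°  ✓
  (4,5): δ = 135.41°  ·
  (4,6): δ = 80.86°  ·
  (4,7): δ = 10.81°  ✓
  (5,6): δ = 125.45°  ·
  (5,7): δ = 55.40°  ·
  (6,7): δ = 109.95°  ·
antipodal pairs: 8

count = 8; pairs: (0,5), (0,6), (1,5), (1,6), (2,6), (3,6), (3,7), (4,7)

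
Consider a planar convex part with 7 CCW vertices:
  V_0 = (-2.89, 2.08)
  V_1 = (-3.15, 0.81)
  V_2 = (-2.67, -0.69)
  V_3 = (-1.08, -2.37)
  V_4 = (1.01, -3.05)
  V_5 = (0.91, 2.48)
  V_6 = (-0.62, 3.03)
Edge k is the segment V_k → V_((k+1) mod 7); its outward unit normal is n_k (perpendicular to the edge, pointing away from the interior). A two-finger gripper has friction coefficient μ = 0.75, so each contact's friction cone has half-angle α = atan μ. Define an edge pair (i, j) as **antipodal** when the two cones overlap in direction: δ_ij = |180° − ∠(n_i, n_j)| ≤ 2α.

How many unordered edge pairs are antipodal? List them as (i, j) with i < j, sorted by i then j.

count = 10; pairs: (0,4), (1,4), (1,5), (2,4), (2,5), (2,6), (3,4), (3,5), (3,6), (4,6)

α = atan 0.75 = 36.87°;  2α = 73.74°
n_0 = (-0.9797, +0.2006)
n_1 = (-0.9524, -0.3048)
n_2 = (-0.7263, -0.6874)
n_3 = (-0.3094, -0.9509)
n_4 = (+0.9998, +0.0181)
n_5 = (+0.3383, +0.9410)
n_6 = (-0.3861, +0.9225)
  (0,1): δ = 150.69°  ·
  (0,2): δ = 125.01°  ·
  (0,3): δ = 96.45°  ·
  (0,4): δ = 12.61°  ✓
  (0,5): δ = 81.80°  ·
  (0,6): δ = 124.28°  ·
  (1,2): δ = 154.32°  ·
  (1,3): δ = 125.77°  ·
  (1,4): δ = 16.71°  ✓
  (1,5): δ = 52.48°  ✓
  (1,6): δ = 94.96°  ·
  (2,3): δ = 151.45°  ·
  (2,4): δ = 42.39°  ✓
  (2,5): δ = 26.80°  ✓
  (2,6): δ = 69.29°  ✓
  (3,4): δ = 70.94°  ✓
  (3,5): δ = 1.75°  ✓
  (3,6): δ = 40.73°  ✓
  (4,5): δ = 110.81°  ·
  (4,6): δ = 68.33°  ✓
  (5,6): δ = 137.52°  ·
antipodal pairs: 10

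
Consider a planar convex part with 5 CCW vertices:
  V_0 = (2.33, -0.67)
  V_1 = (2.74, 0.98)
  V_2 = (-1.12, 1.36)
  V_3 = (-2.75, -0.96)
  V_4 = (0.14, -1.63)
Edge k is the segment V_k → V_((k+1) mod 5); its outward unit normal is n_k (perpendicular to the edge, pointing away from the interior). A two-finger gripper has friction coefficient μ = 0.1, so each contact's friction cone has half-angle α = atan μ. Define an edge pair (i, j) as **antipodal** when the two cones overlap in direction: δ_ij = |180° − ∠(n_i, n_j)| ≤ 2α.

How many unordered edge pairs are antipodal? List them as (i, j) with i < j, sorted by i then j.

α = atan 0.1 = 5.71°;  2α = 11.42°
n_0 = (+0.9705, -0.2412)
n_1 = (+0.0980, +0.9952)
n_2 = (-0.8182, +0.5749)
n_3 = (-0.2258, -0.9742)
n_4 = (+0.4015, -0.9159)
  (0,1): δ = 81.67°  ·
  (0,2): δ = 21.14°  ·
  (0,3): δ = 90.90°  ·
  (0,4): δ = 127.63°  ·
  (1,2): δ = 119.47°  ·
  (1,3): δ = 7.43°  ✓
  (1,4): δ = 29.29°  ·
  (2,3): δ = 67.96°  ·
  (2,4): δ = 31.24°  ·
  (3,4): δ = 143.28°  ·
antipodal pairs: 1

count = 1; pairs: (1,3)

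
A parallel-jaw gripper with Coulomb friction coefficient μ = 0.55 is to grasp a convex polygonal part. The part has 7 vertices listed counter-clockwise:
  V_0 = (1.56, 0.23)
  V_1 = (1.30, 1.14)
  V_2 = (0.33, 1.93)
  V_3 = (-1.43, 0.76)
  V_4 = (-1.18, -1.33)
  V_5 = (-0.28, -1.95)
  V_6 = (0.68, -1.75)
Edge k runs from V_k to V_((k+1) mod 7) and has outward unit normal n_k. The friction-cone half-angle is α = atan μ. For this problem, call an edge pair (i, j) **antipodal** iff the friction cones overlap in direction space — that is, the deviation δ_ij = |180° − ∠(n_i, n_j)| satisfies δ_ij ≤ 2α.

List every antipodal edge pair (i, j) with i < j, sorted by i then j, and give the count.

count = 8; pairs: (0,3), (0,4), (1,3), (1,4), (1,5), (2,5), (2,6), (3,6)

α = atan 0.55 = 28.81°;  2α = 57.62°
n_0 = (+0.9615, +0.2747)
n_1 = (+0.6315, +0.7754)
n_2 = (-0.5536, +0.8328)
n_3 = (-0.9929, -0.1188)
n_4 = (-0.5673, -0.8235)
n_5 = (+0.2040, -0.9790)
n_6 = (+0.9138, -0.4061)
  (0,1): δ = 145.11°  ·
  (0,2): δ = 72.33°  ·
  (0,3): δ = 9.12°  ✓
  (0,4): δ = 39.49°  ✓
  (0,5): δ = 85.82°  ·
  (0,6): δ = 140.09°  ·
  (1,2): δ = 107.22°  ·
  (1,3): δ = 44.02°  ✓
  (1,4): δ = 4.60°  ✓
  (1,5): δ = 50.93°  ✓
  (1,6): δ = 105.20°  ·
  (2,3): δ = 116.79°  ·
  (2,4): δ = 68.18°  ·
  (2,5): δ = 21.85°  ✓
  (2,6): δ = 32.42°  ✓
  (3,4): δ = 131.38°  ·
  (3,5): δ = 85.05°  ·
  (3,6): δ = 30.78°  ✓
  (4,5): δ = 133.67°  ·
  (4,6): δ = 79.40°  ·
  (5,6): δ = 125.73°  ·
antipodal pairs: 8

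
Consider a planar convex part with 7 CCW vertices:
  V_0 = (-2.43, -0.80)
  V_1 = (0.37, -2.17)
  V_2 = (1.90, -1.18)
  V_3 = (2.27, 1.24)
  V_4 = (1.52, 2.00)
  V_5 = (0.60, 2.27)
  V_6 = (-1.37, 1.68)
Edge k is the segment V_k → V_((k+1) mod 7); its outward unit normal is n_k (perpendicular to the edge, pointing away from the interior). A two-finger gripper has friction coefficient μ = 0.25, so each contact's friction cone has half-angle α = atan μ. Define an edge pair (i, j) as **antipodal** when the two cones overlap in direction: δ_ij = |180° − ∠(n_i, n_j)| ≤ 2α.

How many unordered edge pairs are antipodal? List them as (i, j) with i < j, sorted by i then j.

α = atan 0.25 = 14.04°;  2α = 28.07°
n_0 = (-0.4395, -0.8982)
n_1 = (+0.5433, -0.8396)
n_2 = (+0.9885, -0.1511)
n_3 = (+0.7118, +0.7024)
n_4 = (+0.2816, +0.9595)
n_5 = (-0.2869, +0.9580)
n_6 = (-0.9195, +0.3930)
  (0,1): δ = 121.02°  ·
  (0,2): δ = 72.62°  ·
  (0,3): δ = 19.31°  ✓
  (0,4): δ = 9.72°  ✓
  (0,5): δ = 42.74°  ·
  (0,6): δ = 92.93°  ·
  (1,2): δ = 131.60°  ·
  (1,3): δ = 78.28°  ·
  (1,4): δ = 49.26°  ·
  (1,5): δ = 16.23°  ✓
  (1,6): δ = 33.95°  ·
  (2,3): δ = 126.69°  ·
  (2,4): δ = 97.66°  ·
  (2,5): δ = 64.63°  ·
  (2,6): δ = 14.45°  ✓
  (3,4): δ = 150.98°  ·
  (3,5): δ = 117.95°  ·
  (3,6): δ = 67.76°  ·
  (4,5): δ = 146.97°  ·
  (4,6): δ = 96.79°  ·
  (5,6): δ = 129.82°  ·
antipodal pairs: 4

count = 4; pairs: (0,3), (0,4), (1,5), (2,6)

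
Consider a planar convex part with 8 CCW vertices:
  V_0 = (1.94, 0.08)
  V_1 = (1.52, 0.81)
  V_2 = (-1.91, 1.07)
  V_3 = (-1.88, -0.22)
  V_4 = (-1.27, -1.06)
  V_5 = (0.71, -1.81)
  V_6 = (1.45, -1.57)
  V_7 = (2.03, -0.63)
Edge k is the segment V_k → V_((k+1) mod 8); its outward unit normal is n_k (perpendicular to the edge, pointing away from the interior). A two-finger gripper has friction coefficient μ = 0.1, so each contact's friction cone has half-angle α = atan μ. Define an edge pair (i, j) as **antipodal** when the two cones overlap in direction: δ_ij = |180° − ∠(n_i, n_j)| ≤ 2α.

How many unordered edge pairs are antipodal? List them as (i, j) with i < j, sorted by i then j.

α = atan 0.1 = 5.71°;  2α = 11.42°
n_0 = (+0.8668, +0.4987)
n_1 = (+0.0756, +0.9971)
n_2 = (-0.9997, -0.0232)
n_3 = (-0.8092, -0.5876)
n_4 = (-0.3542, -0.9352)
n_5 = (+0.3085, -0.9512)
n_6 = (+0.8510, -0.5251)
n_7 = (+0.9921, +0.1258)
  (0,1): δ = 124.25°  ·
  (0,2): δ = 28.58°  ·
  (0,3): δ = 6.07°  ✓
  (0,4): δ = 39.34°  ·
  (0,5): δ = 78.06°  ·
  (0,6): δ = 118.41°  ·
  (0,7): δ = 157.31°  ·
  (1,2): δ = 84.33°  ·
  (1,3): δ = 49.68°  ·
  (1,4): δ = 16.41°  ·
  (1,5): δ = 22.30°  ·
  (1,6): δ = 62.66°  ·
  (1,7): δ = 101.56°  ·
  (2,3): δ = 145.35°  ·
  (2,4): δ = 112.08°  ·
  (2,5): δ = 73.36°  ·
  (2,6): δ = 33.01°  ·
  (2,7): δ = 5.89°  ✓
  (3,4): δ = 146.73°  ·
  (3,5): δ = 108.02°  ·
  (3,6): δ = 67.66°  ·
  (3,7): δ = 28.76°  ·
  (4,5): δ = 141.28°  ·
  (4,6): δ = 100.93°  ·
  (4,7): δ = 62.03°  ·
  (5,6): δ = 139.64°  ·
  (5,7): δ = 100.74°  ·
  (6,7): δ = 141.10°  ·
antipodal pairs: 2

count = 2; pairs: (0,3), (2,7)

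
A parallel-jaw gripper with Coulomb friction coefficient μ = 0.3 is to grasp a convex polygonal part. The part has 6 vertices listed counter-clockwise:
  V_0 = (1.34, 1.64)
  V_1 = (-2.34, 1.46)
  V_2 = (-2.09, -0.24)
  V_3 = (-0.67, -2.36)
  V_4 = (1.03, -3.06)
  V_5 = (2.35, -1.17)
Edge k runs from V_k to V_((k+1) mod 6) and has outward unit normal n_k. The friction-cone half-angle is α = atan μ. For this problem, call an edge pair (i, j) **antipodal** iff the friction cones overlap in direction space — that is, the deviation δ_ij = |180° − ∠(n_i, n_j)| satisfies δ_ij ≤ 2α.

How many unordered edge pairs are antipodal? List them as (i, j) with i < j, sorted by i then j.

count = 3; pairs: (0,3), (1,5), (2,5)

α = atan 0.3 = 16.70°;  2α = 33.40°
n_0 = (-0.0489, +0.9988)
n_1 = (-0.9894, -0.1455)
n_2 = (-0.8308, -0.5565)
n_3 = (-0.3807, -0.9247)
n_4 = (+0.8198, -0.5726)
n_5 = (+0.9411, +0.3382)
  (0,1): δ = 84.43°  ·
  (0,2): δ = 58.99°  ·
  (0,3): δ = 25.18°  ✓
  (0,4): δ = 52.27°  ·
  (0,5): δ = 106.97°  ·
  (1,2): δ = 154.55°  ·
  (1,3): δ = 120.75°  ·
  (1,4): δ = 43.30°  ·
  (1,5): δ = 11.40°  ✓
  (2,3): δ = 146.19°  ·
  (2,4): δ = 68.75°  ·
  (2,5): δ = 14.04°  ✓
  (3,4): δ = 102.55°  ·
  (3,5): δ = 47.85°  ·
  (4,5): δ = 125.30°  ·
antipodal pairs: 3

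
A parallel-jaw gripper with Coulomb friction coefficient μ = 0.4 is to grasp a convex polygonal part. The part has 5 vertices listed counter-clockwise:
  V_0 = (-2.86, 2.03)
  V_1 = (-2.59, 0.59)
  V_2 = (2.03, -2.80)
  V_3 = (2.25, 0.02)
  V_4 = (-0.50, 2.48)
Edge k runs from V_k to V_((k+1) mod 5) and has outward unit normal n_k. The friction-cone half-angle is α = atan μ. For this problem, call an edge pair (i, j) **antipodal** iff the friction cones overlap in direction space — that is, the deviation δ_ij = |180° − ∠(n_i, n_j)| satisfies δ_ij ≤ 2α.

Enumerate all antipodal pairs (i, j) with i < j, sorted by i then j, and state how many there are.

count = 3; pairs: (0,2), (0,3), (1,3)

α = atan 0.4 = 21.80°;  2α = 43.60°
n_0 = (-0.9829, -0.1843)
n_1 = (-0.5916, -0.8062)
n_2 = (+0.9970, -0.0778)
n_3 = (+0.6667, +0.7453)
n_4 = (-0.1873, +0.9823)
  (0,1): δ = 136.89°  ·
  (0,2): δ = 15.08°  ✓
  (0,3): δ = 37.57°  ✓
  (0,4): δ = 90.18°  ·
  (1,2): δ = 58.19°  ·
  (1,3): δ = 5.54°  ✓
  (1,4): δ = 47.07°  ·
  (2,3): δ = 127.35°  ·
  (2,4): δ = 74.74°  ·
  (3,4): δ = 127.39°  ·
antipodal pairs: 3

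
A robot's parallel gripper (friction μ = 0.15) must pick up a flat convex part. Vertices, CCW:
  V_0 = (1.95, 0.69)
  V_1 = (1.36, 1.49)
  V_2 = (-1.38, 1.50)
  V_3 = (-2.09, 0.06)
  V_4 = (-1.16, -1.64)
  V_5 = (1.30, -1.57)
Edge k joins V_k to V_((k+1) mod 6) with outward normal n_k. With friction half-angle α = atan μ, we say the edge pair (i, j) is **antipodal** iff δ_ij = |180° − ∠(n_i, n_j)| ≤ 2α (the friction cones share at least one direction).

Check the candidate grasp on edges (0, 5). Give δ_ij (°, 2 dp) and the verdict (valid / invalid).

δ = 127.55°, invalid

α = atan 0.15 = 8.53°;  2α = 17.06°
edge 0: e_0 = (-0.59, +0.80);  n_0 = (+0.8048, +0.5935)
edge 5: e_5 = (+0.65, +2.26);  n_5 = (+0.9610, -0.2764)
∠(n_0, n_5) = 52.45°
δ = |180° − 52.45°| = 127.55°
127.55° > 2α = 17.06°  →  invalid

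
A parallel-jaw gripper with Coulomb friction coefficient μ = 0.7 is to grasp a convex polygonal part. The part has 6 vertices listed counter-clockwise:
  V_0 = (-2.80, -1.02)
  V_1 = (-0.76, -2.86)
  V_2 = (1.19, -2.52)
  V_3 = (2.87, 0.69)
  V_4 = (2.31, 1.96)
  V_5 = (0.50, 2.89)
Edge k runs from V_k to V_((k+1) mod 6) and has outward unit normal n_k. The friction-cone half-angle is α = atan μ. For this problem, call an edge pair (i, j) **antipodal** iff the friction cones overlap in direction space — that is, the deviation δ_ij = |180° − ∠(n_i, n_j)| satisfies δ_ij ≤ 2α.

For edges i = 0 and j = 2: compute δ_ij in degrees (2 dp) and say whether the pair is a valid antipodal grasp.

δ = 75.58°, invalid

α = atan 0.7 = 34.99°;  2α = 69.98°
edge 0: e_0 = (+2.04, -1.84);  n_0 = (-0.6698, -0.7426)
edge 2: e_2 = (+1.68, +3.21);  n_2 = (+0.8860, -0.4637)
∠(n_0, n_2) = 104.42°
δ = |180° − 104.42°| = 75.58°
75.58° > 2α = 69.98°  →  invalid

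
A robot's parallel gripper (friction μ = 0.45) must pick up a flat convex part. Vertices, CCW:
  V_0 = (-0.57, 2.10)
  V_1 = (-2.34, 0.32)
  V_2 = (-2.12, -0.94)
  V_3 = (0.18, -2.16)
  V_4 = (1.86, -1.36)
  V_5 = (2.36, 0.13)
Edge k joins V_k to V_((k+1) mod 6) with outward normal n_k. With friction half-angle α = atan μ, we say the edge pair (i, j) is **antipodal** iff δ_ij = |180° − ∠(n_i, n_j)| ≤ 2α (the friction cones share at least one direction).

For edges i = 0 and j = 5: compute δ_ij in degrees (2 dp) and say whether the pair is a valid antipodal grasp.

α = atan 0.45 = 24.23°;  2α = 48.46°
edge 0: e_0 = (-1.77, -1.78);  n_0 = (-0.7091, +0.7051)
edge 5: e_5 = (-2.93, +1.97);  n_5 = (+0.5580, +0.8299)
∠(n_0, n_5) = 79.08°
δ = |180° − 79.08°| = 100.92°
100.92° > 2α = 48.46°  →  invalid

δ = 100.92°, invalid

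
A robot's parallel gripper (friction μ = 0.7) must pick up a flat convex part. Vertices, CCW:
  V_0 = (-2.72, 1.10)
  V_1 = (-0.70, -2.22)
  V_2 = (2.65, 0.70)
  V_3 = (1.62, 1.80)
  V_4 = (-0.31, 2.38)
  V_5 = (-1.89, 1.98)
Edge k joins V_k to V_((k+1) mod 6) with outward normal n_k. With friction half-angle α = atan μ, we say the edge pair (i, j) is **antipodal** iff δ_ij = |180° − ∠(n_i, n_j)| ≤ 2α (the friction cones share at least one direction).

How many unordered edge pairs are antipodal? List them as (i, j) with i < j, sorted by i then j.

α = atan 0.7 = 34.99°;  2α = 69.98°
n_0 = (-0.8543, -0.5198)
n_1 = (+0.6571, -0.7538)
n_2 = (+0.7300, +0.6835)
n_3 = (+0.2878, +0.9577)
n_4 = (-0.2454, +0.9694)
n_5 = (-0.7275, +0.6861)
  (0,1): δ = 80.24°  ·
  (0,2): δ = 11.80°  ✓
  (0,3): δ = 41.96°  ✓
  (0,4): δ = 72.89°  ·
  (0,5): δ = 105.36°  ·
  (1,2): δ = 87.96°  ·
  (1,3): δ = 57.80°  ✓
  (1,4): δ = 26.87°  ✓
  (1,5): δ = 5.60°  ✓
  (2,3): δ = 149.84°  ·
  (2,4): δ = 118.91°  ·
  (2,5): δ = 86.44°  ·
  (3,4): δ = 149.07°  ·
  (3,5): δ = 116.60°  ·
  (4,5): δ = 147.53°  ·
antipodal pairs: 5

count = 5; pairs: (0,2), (0,3), (1,3), (1,4), (1,5)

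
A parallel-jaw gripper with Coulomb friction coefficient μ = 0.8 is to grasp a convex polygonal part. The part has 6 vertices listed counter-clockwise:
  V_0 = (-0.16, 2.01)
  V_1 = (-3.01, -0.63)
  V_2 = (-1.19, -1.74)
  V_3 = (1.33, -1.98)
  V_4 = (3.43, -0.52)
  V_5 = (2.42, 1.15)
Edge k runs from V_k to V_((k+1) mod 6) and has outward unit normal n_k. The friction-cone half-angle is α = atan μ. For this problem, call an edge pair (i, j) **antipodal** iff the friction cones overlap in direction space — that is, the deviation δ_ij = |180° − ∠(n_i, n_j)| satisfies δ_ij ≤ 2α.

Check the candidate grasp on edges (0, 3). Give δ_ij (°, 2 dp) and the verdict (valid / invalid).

α = atan 0.8 = 38.66°;  2α = 77.32°
edge 0: e_0 = (-2.85, -2.64);  n_0 = (-0.6796, +0.7336)
edge 3: e_3 = (+2.10, +1.46);  n_3 = (+0.5708, -0.8211)
∠(n_0, n_3) = 172.00°
δ = |180° − 172.00°| = 8.00°
8.00° ≤ 2α = 77.32°  →  valid

δ = 8.00°, valid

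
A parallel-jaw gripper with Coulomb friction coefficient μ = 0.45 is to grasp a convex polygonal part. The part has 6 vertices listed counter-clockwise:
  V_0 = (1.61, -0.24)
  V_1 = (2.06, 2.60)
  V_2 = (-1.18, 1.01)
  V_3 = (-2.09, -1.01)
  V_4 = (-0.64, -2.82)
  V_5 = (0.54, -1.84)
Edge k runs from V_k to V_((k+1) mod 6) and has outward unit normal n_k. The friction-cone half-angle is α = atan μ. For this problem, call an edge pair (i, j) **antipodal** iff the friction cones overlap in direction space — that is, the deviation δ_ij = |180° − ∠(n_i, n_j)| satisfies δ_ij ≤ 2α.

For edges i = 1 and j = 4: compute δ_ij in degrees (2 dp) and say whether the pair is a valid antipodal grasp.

α = atan 0.45 = 24.23°;  2α = 48.46°
edge 1: e_1 = (-3.24, -1.59);  n_1 = (-0.4406, +0.8977)
edge 4: e_4 = (+1.18, +0.98);  n_4 = (+0.6389, -0.7693)
∠(n_1, n_4) = 166.43°
δ = |180° − 166.43°| = 13.57°
13.57° ≤ 2α = 48.46°  →  valid

δ = 13.57°, valid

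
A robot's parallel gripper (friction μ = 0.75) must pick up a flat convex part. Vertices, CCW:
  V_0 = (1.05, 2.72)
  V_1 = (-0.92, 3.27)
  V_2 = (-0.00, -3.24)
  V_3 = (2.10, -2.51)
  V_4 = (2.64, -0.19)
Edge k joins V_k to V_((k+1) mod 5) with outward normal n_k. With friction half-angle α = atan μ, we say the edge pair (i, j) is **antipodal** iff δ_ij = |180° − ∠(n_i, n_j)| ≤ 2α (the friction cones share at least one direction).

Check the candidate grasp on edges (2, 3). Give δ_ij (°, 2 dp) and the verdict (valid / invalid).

δ = 122.27°, invalid

α = atan 0.75 = 36.87°;  2α = 73.74°
edge 2: e_2 = (+2.10, +0.73);  n_2 = (+0.3283, -0.9446)
edge 3: e_3 = (+0.54, +2.32);  n_3 = (+0.9740, -0.2267)
∠(n_2, n_3) = 57.73°
δ = |180° − 57.73°| = 122.27°
122.27° > 2α = 73.74°  →  invalid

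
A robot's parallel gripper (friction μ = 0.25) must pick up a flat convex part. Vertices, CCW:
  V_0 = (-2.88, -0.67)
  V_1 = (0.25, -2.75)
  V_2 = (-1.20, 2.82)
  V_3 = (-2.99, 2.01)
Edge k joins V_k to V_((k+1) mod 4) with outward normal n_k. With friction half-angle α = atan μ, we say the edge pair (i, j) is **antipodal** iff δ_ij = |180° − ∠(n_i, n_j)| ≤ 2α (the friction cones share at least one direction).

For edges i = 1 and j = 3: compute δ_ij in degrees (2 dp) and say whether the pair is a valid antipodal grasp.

α = atan 0.25 = 14.04°;  2α = 28.07°
edge 1: e_1 = (-1.45, +5.57);  n_1 = (+0.9677, +0.2519)
edge 3: e_3 = (+0.11, -2.68);  n_3 = (-0.9992, -0.0410)
∠(n_1, n_3) = 167.76°
δ = |180° − 167.76°| = 12.24°
12.24° ≤ 2α = 28.07°  →  valid

δ = 12.24°, valid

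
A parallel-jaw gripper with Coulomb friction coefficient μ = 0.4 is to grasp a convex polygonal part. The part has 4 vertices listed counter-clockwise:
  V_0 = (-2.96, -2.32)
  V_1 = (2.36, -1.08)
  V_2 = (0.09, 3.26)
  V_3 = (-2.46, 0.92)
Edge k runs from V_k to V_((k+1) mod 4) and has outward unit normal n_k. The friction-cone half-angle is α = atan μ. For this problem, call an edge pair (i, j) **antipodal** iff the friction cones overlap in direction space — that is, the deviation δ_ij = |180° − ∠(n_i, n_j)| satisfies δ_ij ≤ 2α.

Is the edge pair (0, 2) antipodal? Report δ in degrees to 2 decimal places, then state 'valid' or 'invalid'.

δ = 29.42°, valid

α = atan 0.4 = 21.80°;  2α = 43.60°
edge 0: e_0 = (+5.32, +1.24);  n_0 = (+0.2270, -0.9739)
edge 2: e_2 = (-2.55, -2.34);  n_2 = (-0.6761, +0.7368)
∠(n_0, n_2) = 150.58°
δ = |180° − 150.58°| = 29.42°
29.42° ≤ 2α = 43.60°  →  valid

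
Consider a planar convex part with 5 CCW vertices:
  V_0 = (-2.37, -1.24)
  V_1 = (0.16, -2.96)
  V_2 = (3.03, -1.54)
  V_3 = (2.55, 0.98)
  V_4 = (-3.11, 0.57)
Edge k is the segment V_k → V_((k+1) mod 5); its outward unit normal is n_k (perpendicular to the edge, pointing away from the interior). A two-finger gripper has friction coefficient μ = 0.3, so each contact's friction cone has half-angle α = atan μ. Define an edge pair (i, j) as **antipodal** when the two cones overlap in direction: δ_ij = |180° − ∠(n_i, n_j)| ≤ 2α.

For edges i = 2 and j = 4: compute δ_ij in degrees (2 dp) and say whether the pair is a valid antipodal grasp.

α = atan 0.3 = 16.70°;  2α = 33.40°
edge 2: e_2 = (-0.48, +2.52);  n_2 = (+0.9823, +0.1871)
edge 4: e_4 = (+0.74, -1.81);  n_4 = (-0.9256, -0.3784)
∠(n_2, n_4) = 168.55°
δ = |180° − 168.55°| = 11.45°
11.45° ≤ 2α = 33.40°  →  valid

δ = 11.45°, valid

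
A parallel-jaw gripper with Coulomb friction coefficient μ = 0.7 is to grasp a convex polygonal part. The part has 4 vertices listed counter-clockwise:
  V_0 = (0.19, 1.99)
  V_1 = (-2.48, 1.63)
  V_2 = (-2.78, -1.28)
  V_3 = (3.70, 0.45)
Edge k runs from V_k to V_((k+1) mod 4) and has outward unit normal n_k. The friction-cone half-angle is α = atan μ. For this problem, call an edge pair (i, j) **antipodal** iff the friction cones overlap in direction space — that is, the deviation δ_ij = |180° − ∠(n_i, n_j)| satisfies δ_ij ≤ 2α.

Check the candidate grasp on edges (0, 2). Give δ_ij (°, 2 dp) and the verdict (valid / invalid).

α = atan 0.7 = 34.99°;  2α = 69.98°
edge 0: e_0 = (-2.67, -0.36);  n_0 = (-0.1336, +0.9910)
edge 2: e_2 = (+6.48, +1.73);  n_2 = (+0.2579, -0.9662)
∠(n_0, n_2) = 172.73°
δ = |180° − 172.73°| = 7.27°
7.27° ≤ 2α = 69.98°  →  valid

δ = 7.27°, valid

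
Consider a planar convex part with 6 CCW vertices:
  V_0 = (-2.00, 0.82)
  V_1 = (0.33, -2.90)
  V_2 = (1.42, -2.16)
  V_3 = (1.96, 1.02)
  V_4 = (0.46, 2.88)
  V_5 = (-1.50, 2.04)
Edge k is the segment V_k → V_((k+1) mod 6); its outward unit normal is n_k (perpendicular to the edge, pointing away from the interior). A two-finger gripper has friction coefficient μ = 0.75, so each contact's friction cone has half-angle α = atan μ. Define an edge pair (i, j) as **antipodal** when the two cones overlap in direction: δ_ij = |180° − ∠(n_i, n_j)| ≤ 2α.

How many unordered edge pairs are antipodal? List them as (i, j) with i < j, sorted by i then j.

α = atan 0.75 = 36.87°;  2α = 73.74°
n_0 = (-0.8475, -0.5308)
n_1 = (+0.5617, -0.8273)
n_2 = (+0.9859, -0.1674)
n_3 = (+0.7784, +0.6278)
n_4 = (-0.3939, +0.9191)
n_5 = (-0.9253, +0.3792)
  (0,1): δ = 87.89°  ·
  (0,2): δ = 41.70°  ✓
  (0,3): δ = 6.82°  ✓
  (0,4): δ = 81.14°  ·
  (0,5): δ = 125.65°  ·
  (1,2): δ = 133.81°  ·
  (1,3): δ = 85.29°  ·
  (1,4): δ = 10.97°  ✓
  (1,5): δ = 33.54°  ✓
  (2,3): δ = 131.48°  ·
  (2,4): δ = 57.16°  ✓
  (2,5): δ = 12.65°  ✓
  (3,4): δ = 105.69°  ·
  (3,5): δ = 61.17°  ✓
  (4,5): δ = 135.48°  ·
antipodal pairs: 7

count = 7; pairs: (0,2), (0,3), (1,4), (1,5), (2,4), (2,5), (3,5)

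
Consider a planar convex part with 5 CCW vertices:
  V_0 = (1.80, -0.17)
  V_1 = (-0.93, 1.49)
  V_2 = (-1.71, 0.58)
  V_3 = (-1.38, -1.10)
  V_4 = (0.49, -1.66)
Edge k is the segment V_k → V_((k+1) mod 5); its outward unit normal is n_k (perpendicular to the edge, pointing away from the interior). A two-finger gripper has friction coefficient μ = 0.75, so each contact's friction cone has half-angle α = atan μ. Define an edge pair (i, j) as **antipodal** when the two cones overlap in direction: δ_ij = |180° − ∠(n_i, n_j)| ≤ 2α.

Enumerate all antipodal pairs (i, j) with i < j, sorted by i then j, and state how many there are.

α = atan 0.75 = 36.87°;  2α = 73.74°
n_0 = (+0.5195, +0.8544)
n_1 = (-0.7593, +0.6508)
n_2 = (-0.9812, -0.1927)
n_3 = (-0.2869, -0.9580)
n_4 = (+0.7510, -0.6603)
  (0,1): δ = 99.30°  ·
  (0,2): δ = 47.58°  ✓
  (0,3): δ = 14.63°  ✓
  (0,4): δ = 79.98°  ·
  (1,2): δ = 128.29°  ·
  (1,3): δ = 66.07°  ✓
  (1,4): δ = 0.72°  ✓
  (2,3): δ = 117.78°  ·
  (2,4): δ = 52.43°  ✓
  (3,4): δ = 114.65°  ·
antipodal pairs: 5

count = 5; pairs: (0,2), (0,3), (1,3), (1,4), (2,4)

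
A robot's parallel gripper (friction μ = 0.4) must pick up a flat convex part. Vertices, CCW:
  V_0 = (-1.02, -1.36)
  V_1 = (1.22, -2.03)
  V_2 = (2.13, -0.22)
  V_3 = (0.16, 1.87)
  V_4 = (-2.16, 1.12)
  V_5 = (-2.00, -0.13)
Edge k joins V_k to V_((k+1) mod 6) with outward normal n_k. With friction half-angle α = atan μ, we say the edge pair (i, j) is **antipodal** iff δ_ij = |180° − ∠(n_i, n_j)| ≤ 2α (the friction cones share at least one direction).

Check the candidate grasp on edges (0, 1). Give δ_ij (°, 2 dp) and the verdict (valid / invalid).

δ = 100.04°, invalid

α = atan 0.4 = 21.80°;  2α = 43.60°
edge 0: e_0 = (+2.24, -0.67);  n_0 = (-0.2866, -0.9581)
edge 1: e_1 = (+0.91, +1.81);  n_1 = (+0.8934, -0.4492)
∠(n_0, n_1) = 79.96°
δ = |180° − 79.96°| = 100.04°
100.04° > 2α = 43.60°  →  invalid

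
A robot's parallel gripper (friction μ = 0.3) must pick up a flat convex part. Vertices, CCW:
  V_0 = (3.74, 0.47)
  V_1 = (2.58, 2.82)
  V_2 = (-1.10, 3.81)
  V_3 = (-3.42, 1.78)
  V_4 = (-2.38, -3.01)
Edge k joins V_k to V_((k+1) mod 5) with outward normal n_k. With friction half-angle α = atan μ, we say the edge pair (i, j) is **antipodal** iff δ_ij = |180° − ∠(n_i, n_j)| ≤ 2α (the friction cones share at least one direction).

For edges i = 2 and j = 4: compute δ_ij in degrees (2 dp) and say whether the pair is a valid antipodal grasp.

δ = 11.56°, valid

α = atan 0.3 = 16.70°;  2α = 33.40°
edge 2: e_2 = (-2.32, -2.03);  n_2 = (-0.6585, +0.7526)
edge 4: e_4 = (+6.12, +3.48);  n_4 = (+0.4943, -0.8693)
∠(n_2, n_4) = 168.44°
δ = |180° − 168.44°| = 11.56°
11.56° ≤ 2α = 33.40°  →  valid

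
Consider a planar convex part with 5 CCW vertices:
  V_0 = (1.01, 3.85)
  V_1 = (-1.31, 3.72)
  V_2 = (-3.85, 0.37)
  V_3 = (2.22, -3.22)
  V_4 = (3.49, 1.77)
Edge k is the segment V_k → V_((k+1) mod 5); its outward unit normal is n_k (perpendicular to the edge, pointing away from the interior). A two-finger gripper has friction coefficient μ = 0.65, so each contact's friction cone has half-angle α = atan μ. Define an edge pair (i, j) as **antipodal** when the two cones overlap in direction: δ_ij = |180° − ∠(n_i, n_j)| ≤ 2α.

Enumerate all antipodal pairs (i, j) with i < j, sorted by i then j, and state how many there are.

count = 3; pairs: (0,2), (1,3), (2,4)

α = atan 0.65 = 33.02°;  2α = 66.05°
n_0 = (-0.0559, +0.9984)
n_1 = (-0.7968, +0.6042)
n_2 = (-0.5091, -0.8607)
n_3 = (+0.9691, -0.2466)
n_4 = (+0.6426, +0.7662)
  (0,1): δ = 130.38°  ·
  (0,2): δ = 33.81°  ✓
  (0,3): δ = 72.51°  ·
  (0,4): δ = 136.81°  ·
  (1,2): δ = 83.43°  ·
  (1,3): δ = 22.89°  ✓
  (1,4): δ = 87.18°  ·
  (2,3): δ = 73.68°  ·
  (2,4): δ = 9.39°  ✓
  (3,4): δ = 115.71°  ·
antipodal pairs: 3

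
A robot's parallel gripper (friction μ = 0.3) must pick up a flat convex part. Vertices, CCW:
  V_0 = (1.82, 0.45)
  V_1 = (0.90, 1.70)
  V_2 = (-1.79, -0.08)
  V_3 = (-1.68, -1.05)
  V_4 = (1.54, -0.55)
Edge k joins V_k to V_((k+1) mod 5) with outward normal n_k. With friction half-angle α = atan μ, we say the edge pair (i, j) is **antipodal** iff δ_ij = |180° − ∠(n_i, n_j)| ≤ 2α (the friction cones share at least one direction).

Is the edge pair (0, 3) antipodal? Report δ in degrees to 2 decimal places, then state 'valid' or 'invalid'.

α = atan 0.3 = 16.70°;  2α = 33.40°
edge 0: e_0 = (-0.92, +1.25);  n_0 = (+0.8054, +0.5928)
edge 3: e_3 = (+3.22, +0.50);  n_3 = (+0.1534, -0.9882)
∠(n_0, n_3) = 117.53°
δ = |180° − 117.53°| = 62.47°
62.47° > 2α = 33.40°  →  invalid

δ = 62.47°, invalid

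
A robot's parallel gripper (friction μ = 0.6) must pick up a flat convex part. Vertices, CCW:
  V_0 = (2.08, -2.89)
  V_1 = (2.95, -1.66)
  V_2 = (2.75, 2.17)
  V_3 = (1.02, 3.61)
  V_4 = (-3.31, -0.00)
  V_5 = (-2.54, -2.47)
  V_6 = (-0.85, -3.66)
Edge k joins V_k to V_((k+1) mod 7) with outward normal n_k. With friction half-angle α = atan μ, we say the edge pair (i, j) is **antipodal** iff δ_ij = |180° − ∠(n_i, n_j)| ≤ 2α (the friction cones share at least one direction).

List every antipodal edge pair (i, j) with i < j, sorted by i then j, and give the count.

count = 9; pairs: (0,3), (0,4), (1,3), (1,4), (1,5), (2,4), (2,5), (2,6), (3,6)

α = atan 0.6 = 30.96°;  2α = 61.93°
n_0 = (+0.8164, -0.5775)
n_1 = (+0.9986, +0.0521)
n_2 = (+0.6397, +0.7686)
n_3 = (-0.6404, +0.7681)
n_4 = (-0.9547, -0.2976)
n_5 = (-0.5757, -0.8176)
n_6 = (+0.2542, -0.9672)
  (0,1): δ = 141.74°  ·
  (0,2): δ = 94.50°  ·
  (0,3): δ = 14.91°  ✓
  (0,4): δ = 52.59°  ✓
  (0,5): δ = 90.12°  ·
  (0,6): δ = 140.00°  ·
  (1,2): δ = 132.76°  ·
  (1,3): δ = 53.17°  ✓
  (1,4): δ = 14.33°  ✓
  (1,5): δ = 51.86°  ✓
  (1,6): δ = 101.74°  ·
  (2,3): δ = 100.41°  ·
  (2,4): δ = 32.91°  ✓
  (2,5): δ = 4.62°  ✓
  (2,6): δ = 54.50°  ✓
  (3,4): δ = 112.50°  ·
  (3,5): δ = 74.97°  ·
  (3,6): δ = 25.09°  ✓
  (4,5): δ = 142.47°  ·
  (4,6): δ = 92.59°  ·
  (5,6): δ = 130.12°  ·
antipodal pairs: 9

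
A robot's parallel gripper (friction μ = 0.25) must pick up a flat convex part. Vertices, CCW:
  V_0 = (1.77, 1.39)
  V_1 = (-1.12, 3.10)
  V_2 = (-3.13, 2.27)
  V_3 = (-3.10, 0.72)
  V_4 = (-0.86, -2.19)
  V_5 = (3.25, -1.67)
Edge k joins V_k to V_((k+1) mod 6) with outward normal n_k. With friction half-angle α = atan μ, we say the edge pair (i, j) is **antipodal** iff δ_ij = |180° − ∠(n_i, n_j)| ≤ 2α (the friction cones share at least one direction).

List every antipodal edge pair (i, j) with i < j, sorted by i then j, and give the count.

count = 4; pairs: (0,3), (1,4), (2,5), (3,5)

α = atan 0.25 = 14.04°;  2α = 28.07°
n_0 = (+0.5092, +0.8606)
n_1 = (-0.3817, +0.9243)
n_2 = (-0.9998, -0.0194)
n_3 = (-0.7924, -0.6100)
n_4 = (+0.1255, -0.9921)
n_5 = (+0.9002, +0.4354)
  (0,1): δ = 126.95°  ·
  (0,2): δ = 58.28°  ·
  (0,3): δ = 21.80°  ✓
  (0,4): δ = 37.82°  ·
  (0,5): δ = 146.42°  ·
  (1,2): δ = 111.33°  ·
  (1,3): δ = 74.85°  ·
  (1,4): δ = 15.23°  ✓
  (1,5): δ = 93.37°  ·
  (2,3): δ = 143.52°  ·
  (2,4): δ = 83.90°  ·
  (2,5): δ = 24.70°  ✓
  (3,4): δ = 120.38°  ·
  (3,5): δ = 11.78°  ✓
  (4,5): δ = 71.40°  ·
antipodal pairs: 4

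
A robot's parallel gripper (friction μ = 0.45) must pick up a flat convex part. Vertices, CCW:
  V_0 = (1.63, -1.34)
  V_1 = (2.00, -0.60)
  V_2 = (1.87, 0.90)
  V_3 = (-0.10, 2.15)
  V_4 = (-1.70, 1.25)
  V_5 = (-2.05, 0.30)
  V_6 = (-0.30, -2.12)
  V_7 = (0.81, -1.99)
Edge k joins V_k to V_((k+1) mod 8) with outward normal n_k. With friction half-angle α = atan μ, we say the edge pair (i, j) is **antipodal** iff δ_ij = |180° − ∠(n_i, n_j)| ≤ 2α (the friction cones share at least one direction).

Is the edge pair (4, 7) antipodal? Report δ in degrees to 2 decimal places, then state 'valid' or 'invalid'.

α = atan 0.45 = 24.23°;  2α = 48.46°
edge 4: e_4 = (-0.35, -0.95);  n_4 = (-0.9383, +0.3457)
edge 7: e_7 = (+0.82, +0.65);  n_7 = (+0.6212, -0.7837)
∠(n_4, n_7) = 148.63°
δ = |180° − 148.63°| = 31.37°
31.37° ≤ 2α = 48.46°  →  valid

δ = 31.37°, valid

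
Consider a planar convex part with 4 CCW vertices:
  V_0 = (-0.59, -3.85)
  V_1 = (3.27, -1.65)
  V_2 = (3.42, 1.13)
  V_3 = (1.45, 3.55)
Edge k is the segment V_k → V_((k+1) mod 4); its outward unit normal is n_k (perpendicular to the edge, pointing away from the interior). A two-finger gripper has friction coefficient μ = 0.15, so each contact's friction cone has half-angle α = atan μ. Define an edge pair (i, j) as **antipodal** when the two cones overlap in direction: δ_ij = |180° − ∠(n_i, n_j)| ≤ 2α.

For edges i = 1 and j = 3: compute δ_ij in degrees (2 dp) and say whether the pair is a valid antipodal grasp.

α = atan 0.15 = 8.53°;  2α = 17.06°
edge 1: e_1 = (+0.15, +2.78);  n_1 = (+0.9985, -0.0539)
edge 3: e_3 = (-2.04, -7.40);  n_3 = (-0.9640, +0.2658)
∠(n_1, n_3) = 167.68°
δ = |180° − 167.68°| = 12.32°
12.32° ≤ 2α = 17.06°  →  valid

δ = 12.32°, valid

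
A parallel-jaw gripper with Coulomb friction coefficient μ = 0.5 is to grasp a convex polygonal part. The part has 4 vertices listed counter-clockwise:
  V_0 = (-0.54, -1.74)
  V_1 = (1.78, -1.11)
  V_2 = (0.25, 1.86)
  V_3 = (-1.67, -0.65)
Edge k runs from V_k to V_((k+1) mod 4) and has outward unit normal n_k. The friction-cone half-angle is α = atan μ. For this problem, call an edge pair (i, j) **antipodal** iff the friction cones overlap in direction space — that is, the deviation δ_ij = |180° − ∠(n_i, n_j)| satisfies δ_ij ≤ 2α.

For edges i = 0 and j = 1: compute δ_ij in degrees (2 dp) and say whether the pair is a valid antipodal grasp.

δ = 77.94°, invalid

α = atan 0.5 = 26.57°;  2α = 53.13°
edge 0: e_0 = (+2.32, +0.63);  n_0 = (+0.2621, -0.9651)
edge 1: e_1 = (-1.53, +2.97);  n_1 = (+0.8890, +0.4580)
∠(n_0, n_1) = 102.06°
δ = |180° − 102.06°| = 77.94°
77.94° > 2α = 53.13°  →  invalid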